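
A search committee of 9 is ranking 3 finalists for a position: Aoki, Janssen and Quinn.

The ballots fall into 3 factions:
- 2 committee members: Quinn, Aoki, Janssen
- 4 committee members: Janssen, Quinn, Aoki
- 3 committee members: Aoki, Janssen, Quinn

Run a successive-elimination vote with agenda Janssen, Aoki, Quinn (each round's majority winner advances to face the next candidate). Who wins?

Quinn

Round 1: Janssen vs Aoki — 4–5, Aoki advances.
Round 2: Aoki vs Quinn — 3–6, Quinn advances.
Quinn survives the agenda.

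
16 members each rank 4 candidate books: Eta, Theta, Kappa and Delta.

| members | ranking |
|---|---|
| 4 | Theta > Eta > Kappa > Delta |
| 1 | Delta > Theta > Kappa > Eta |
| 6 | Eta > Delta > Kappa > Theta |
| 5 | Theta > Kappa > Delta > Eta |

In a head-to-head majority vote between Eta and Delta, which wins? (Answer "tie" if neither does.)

Ballots ranking Eta above Delta: 4 + 6 = 10.
Ballots ranking Delta above Eta: 16 − 10 = 6.
Eta wins the head-to-head 10–6.

Eta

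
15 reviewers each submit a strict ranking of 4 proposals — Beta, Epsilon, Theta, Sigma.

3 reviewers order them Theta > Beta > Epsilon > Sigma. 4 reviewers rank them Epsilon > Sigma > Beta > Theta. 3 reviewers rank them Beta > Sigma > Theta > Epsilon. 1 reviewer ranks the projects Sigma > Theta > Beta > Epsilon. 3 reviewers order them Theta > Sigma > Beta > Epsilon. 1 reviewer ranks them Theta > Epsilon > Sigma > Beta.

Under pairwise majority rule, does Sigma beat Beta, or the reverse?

Ballots ranking Sigma above Beta: 4 + 1 + 3 + 1 = 9.
Ballots ranking Beta above Sigma: 15 − 9 = 6.
Sigma wins the head-to-head 9–6.

Sigma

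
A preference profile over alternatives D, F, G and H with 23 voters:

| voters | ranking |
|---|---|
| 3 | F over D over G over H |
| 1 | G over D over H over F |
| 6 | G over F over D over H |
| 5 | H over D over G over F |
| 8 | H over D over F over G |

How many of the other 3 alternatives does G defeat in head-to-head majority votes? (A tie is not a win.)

G against each rival (23 voters):
G vs D: D wins 16–7.
G vs F: G, 12–11.
G vs H: H wins 13–10.
G beats F; loses to D, H — 1 pairwise win.

1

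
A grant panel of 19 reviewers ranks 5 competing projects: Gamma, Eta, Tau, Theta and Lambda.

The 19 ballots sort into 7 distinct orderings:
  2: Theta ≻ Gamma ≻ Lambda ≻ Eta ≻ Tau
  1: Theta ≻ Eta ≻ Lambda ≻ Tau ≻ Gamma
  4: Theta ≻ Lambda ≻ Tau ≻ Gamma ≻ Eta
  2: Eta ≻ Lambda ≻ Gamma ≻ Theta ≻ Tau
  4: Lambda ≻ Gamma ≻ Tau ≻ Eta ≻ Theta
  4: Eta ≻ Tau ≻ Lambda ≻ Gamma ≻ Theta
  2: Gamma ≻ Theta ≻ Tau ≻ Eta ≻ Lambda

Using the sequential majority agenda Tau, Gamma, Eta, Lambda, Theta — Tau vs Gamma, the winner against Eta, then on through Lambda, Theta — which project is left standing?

Round 1: Tau vs Gamma — 9–10, Gamma advances.
Round 2: Gamma vs Eta — 12–7, Gamma advances.
Round 3: Gamma vs Lambda — 4–15, Lambda advances.
Round 4: Lambda vs Theta — 10–9, Lambda advances.
The agenda winner is Lambda.

Lambda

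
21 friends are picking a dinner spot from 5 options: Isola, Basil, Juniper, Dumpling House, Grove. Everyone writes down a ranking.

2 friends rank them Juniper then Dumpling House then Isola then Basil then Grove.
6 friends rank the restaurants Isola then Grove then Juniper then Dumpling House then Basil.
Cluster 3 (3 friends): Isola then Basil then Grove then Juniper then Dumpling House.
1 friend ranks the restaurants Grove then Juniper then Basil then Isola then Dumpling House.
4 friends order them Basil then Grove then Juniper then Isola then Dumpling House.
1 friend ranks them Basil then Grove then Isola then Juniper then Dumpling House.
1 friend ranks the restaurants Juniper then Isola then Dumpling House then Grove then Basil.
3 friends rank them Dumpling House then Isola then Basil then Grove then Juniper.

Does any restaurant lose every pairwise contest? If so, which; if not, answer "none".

none

Head-to-head results (21 friends):
Isola vs Basil: Isola wins 15–6.
Isola vs Juniper: Isola preferred on 6+3+1+3 = 13 ballots; Isola wins 13–8.
Isola vs Dumpling House: Isola, 16–5.
Isola vs Grove: Isola is ranked higher on 2+6+3+1+3 = 15 ballots, Grove on 6. Isola wins 15–6.
Basil vs Juniper: 11 to 10, Basil.
Basil vs Dumpling House: Basil preferred on 3+1+4+1 = 9 ballots; Dumpling House wins 12–9.
Basil vs Grove: Basil, 13–8.
Juniper vs Dumpling House: Juniper, 18–3.
Juniper vs Grove: Grove, 18–3.
Dumpling House vs Grove: Dumpling House is ranked higher on 2+1+3 = 6 ballots, Grove on 15. Grove wins 15–6.
No restaurant is winless: Isola beats Basil; Basil beats Juniper; Juniper beats Dumpling House; Dumpling House beats Basil; Grove beats Juniper. There is no Condorcet loser.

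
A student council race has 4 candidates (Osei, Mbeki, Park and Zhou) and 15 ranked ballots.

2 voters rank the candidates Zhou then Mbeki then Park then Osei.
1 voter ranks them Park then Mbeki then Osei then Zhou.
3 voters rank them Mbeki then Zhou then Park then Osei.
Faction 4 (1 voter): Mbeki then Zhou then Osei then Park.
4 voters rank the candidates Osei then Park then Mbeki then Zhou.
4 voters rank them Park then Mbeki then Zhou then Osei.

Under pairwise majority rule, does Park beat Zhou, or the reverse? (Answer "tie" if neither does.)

Ballots ranking Park above Zhou: 1 + 4 + 4 = 9.
Ballots ranking Zhou above Park: 15 − 9 = 6.
Park wins the head-to-head 9–6.

Park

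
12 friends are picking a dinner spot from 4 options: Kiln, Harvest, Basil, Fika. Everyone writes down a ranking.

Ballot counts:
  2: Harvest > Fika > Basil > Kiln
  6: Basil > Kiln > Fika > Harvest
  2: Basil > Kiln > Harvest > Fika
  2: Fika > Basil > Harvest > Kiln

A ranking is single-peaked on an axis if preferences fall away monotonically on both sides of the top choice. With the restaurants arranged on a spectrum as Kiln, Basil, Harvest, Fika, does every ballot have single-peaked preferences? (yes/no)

Axis positions: Kiln=1, Basil=2, Harvest=3, Fika=4.
Cluster 1 (peak Harvest at position 3): ranking walks positions 3-4-2-1, expanding outward from the peak — single-peaked.
Cluster 2: ranking walks positions 2-1-4-3; Fika is ranked above Harvest even though Harvest lies between Fika and the peak Basil on the axis — preferences dip and rise again. Not single-peaked.
Cluster 3 (peak Basil at position 2): ranking walks positions 2-1-3-4, expanding outward from the peak — single-peaked.
Cluster 4: ranking walks positions 4-2-3-1; Basil is ranked above Harvest even though Harvest lies between Basil and the peak Fika on the axis — preferences dip and rise again. Not single-peaked.
Cluster 2 violates single-peakedness, so the profile is not single-peaked on this axis.

no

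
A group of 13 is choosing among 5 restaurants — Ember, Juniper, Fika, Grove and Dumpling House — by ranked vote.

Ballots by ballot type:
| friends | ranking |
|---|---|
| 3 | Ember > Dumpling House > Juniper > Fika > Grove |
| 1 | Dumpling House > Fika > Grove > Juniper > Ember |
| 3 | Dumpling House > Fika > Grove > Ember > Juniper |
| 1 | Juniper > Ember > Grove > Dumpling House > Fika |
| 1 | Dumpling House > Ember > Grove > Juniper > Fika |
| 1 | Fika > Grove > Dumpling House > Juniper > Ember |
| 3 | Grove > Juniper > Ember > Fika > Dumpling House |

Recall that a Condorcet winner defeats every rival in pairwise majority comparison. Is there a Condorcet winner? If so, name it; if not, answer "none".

Head-to-head results (13 friends):
Ember vs Juniper: 7 to 6, Ember.
Ember vs Fika: Ember preferred on 3+1+1+3 = 8 ballots; Ember wins 8–5.
Ember vs Grove: Grove, 8–5.
Ember vs Dumpling House: 3+1+3 = 7 for Ember, 6 for Dumpling House — Ember by 7–6.
Juniper vs Fika: 8 to 5, Juniper.
Juniper vs Grove: Juniper is ranked higher on 3+1 = 4 ballots, Grove on 9. Grove wins 9–4.
Juniper–Dumpling House: Dumpling House 9–4.
Fika–Grove: Fika 8–5.
Fika vs Dumpling House: 1+3 = 4 for Fika, 9 for Dumpling House — Dumpling House by 9–4.
Grove vs Dumpling House: Dumpling House, 8–5.
Every restaurant loses at least once (Ember loses to Grove; Juniper loses to Ember; Fika loses to Ember; Grove loses to Fika; Dumpling House loses to Ember). The majority relation contains the cycle Ember > Fika > Grove > Ember, so there is no Condorcet winner.

none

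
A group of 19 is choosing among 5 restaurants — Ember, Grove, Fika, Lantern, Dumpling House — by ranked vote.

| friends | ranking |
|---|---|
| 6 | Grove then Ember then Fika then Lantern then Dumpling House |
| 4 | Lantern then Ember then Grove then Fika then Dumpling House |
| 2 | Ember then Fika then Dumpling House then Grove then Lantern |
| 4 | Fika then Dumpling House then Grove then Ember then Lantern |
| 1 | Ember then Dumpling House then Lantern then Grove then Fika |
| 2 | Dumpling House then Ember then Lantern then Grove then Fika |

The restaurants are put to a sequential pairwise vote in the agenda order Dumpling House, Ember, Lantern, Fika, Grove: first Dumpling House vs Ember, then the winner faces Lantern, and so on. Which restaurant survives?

Grove

Round 1: Dumpling House vs Ember — 6–13, Ember advances.
Round 2: Ember vs Lantern — 15–4, Ember advances.
Round 3: Ember vs Fika — 15–4, Ember advances.
Round 4: Ember vs Grove — 9–10, Grove advances.
Grove survives the agenda.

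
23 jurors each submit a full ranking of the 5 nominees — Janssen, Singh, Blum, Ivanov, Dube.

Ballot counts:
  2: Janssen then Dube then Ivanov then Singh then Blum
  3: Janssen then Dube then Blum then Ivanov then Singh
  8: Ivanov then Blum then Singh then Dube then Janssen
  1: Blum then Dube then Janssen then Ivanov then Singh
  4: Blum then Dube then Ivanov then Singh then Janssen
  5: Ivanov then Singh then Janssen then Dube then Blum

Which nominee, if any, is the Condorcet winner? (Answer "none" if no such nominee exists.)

Ivanov

Head-to-head results (23 jurors):
Janssen vs Singh: Janssen preferred on 2+3+1 = 6 ballots; Singh wins 17–6.
Janssen vs Blum: 2+3+5 = 10 for Janssen, 13 for Blum — Blum by 13–10.
Janssen vs Ivanov: 6 to 17, Ivanov.
Janssen vs Dube: Janssen preferred on 2+3+5 = 10 ballots; Dube wins 13–10.
Singh vs Blum: 7 to 16, Blum.
Singh vs Ivanov: Singh is ranked higher on 0 ballots, Ivanov on 23. Ivanov wins 23–0.
Singh vs Dube: 8+5 = 13 for Singh, 10 for Dube — Singh by 13–10.
Blum vs Ivanov: Blum preferred on 3+1+4 = 8 ballots; Ivanov wins 15–8.
Blum vs Dube: Blum is ranked higher on 8+1+4 = 13 ballots, Dube on 10. Blum wins 13–10.
Ivanov vs Dube: Ivanov preferred on 8+5 = 13 ballots; Ivanov wins 13–10.
Ivanov defeats every rival head-to-head and is the Condorcet winner.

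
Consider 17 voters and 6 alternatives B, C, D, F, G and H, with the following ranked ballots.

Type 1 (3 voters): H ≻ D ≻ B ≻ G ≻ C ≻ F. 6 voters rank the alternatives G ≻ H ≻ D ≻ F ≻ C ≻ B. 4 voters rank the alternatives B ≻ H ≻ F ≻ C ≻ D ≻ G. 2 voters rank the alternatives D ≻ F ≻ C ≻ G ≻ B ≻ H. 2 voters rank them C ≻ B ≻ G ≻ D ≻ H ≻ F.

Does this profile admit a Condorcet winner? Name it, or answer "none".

none

Head-to-head results (17 voters):
B vs C: 3+4 = 7 for B, 10 for C — C by 10–7.
B vs D: 6 to 11, D.
B vs F: B wins 9–8.
B vs G: B is ranked higher on 3+4+2 = 9 ballots, G on 8. B wins 9–8.
B vs H: H wins 9–8.
C vs D: D wins 11–6.
C vs F: C is ranked higher on 3+2 = 5 ballots, F on 12. F wins 12–5.
C vs G: G wins 9–8.
C vs H: 4 to 13, H.
D vs F: D preferred on 3+6+2+2 = 13 ballots; D wins 13–4.
D vs G: 9 to 8, D.
D vs H: D is ranked higher on 2+2 = 4 ballots, H on 13. H wins 13–4.
F vs G: 4+2 = 6 for F, 11 for G — G by 11–6.
F–H: H 15–2.
G vs H: 10 to 7, G.
Each alternative drops at least one matchup (B loses to C; C loses to D; D loses to H; F loses to B; G loses to B; H loses to G); the cycle B beats F beats C beats B rules out a Condorcet winner.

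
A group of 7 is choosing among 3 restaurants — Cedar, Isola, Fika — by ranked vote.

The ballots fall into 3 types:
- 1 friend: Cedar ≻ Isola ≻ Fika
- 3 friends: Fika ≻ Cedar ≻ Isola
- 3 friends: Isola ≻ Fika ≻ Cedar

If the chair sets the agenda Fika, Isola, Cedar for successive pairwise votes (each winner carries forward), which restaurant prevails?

Cedar

Round 1: Fika vs Isola — 3–4, Isola advances.
Round 2: Isola vs Cedar — 3–4, Cedar advances.
Cedar survives the agenda.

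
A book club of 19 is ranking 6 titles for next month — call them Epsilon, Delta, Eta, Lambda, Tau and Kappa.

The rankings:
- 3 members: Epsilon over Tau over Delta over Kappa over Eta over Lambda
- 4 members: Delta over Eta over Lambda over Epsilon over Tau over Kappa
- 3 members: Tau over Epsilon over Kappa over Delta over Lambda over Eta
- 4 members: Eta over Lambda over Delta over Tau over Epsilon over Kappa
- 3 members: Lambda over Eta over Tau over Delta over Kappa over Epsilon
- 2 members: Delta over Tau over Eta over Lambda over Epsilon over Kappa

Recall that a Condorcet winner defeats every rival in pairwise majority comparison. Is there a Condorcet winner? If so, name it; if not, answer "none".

Check each pair by majority over 19 ballots:
Epsilon vs Delta: Delta wins 13–6.
Epsilon vs Eta: Eta, 13–6.
Epsilon–Lambda: Lambda 13–6.
Epsilon–Tau: Tau 12–7.
Epsilon vs Kappa: Epsilon, 16–3.
Delta–Eta: Delta 12–7.
Delta vs Lambda: Delta, 12–7.
Delta vs Tau: Delta, 10–9.
Delta vs Kappa: Delta wins 16–3.
Eta–Lambda: Eta 13–6.
Eta vs Tau: Eta wins 11–8.
Eta–Kappa: Eta 13–6.
Lambda–Tau: Lambda 11–8.
Lambda vs Kappa: Lambda wins 13–6.
Tau vs Kappa: Tau wins 19–0.
Delta wins every pairwise contest, so Delta is the Condorcet winner.

Delta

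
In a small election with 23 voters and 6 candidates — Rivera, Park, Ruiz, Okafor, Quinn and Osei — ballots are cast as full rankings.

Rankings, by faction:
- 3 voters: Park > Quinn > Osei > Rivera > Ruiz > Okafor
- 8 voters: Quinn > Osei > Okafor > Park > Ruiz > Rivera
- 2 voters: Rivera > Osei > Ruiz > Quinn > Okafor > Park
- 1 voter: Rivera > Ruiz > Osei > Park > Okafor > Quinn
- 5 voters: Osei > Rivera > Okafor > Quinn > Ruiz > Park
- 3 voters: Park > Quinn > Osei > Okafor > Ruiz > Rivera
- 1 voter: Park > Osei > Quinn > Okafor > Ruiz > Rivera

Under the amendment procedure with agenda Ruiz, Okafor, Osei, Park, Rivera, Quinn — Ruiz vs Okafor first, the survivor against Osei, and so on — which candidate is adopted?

Quinn

Round 1: Ruiz vs Okafor — 6–17, Okafor advances.
Round 2: Okafor vs Osei — 0–23, Osei advances.
Round 3: Osei vs Park — 16–7, Osei advances.
Round 4: Osei vs Rivera — 20–3, Osei advances.
Round 5: Osei vs Quinn — 9–14, Quinn advances.
The agenda winner is Quinn.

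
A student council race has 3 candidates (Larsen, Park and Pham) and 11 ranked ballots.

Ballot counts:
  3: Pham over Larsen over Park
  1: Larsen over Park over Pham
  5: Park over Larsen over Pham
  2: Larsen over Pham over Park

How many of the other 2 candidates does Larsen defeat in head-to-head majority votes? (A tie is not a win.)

Larsen against each rival (11 voters):
Larsen vs Park: Larsen is ranked higher on 3+1+2 = 6 ballots, Park on 5. Larsen wins 6–5.
Larsen vs Pham: Larsen wins 8–3.
Larsen beats Park, Pham — 2 pairwise wins.

2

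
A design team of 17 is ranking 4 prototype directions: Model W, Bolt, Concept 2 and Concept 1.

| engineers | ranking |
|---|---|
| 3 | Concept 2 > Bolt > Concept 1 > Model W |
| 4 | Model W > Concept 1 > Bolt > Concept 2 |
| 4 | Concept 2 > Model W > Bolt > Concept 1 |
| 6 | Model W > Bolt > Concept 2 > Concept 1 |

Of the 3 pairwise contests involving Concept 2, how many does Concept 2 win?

1

Concept 2 against each rival (17 engineers):
Concept 2 vs Model W: Model W wins 10–7.
Concept 2 vs Bolt: Bolt wins 10–7.
Concept 2–Concept 1: Concept 2 13–4.
Concept 2 beats Concept 1; loses to Model W, Bolt — 1 pairwise win.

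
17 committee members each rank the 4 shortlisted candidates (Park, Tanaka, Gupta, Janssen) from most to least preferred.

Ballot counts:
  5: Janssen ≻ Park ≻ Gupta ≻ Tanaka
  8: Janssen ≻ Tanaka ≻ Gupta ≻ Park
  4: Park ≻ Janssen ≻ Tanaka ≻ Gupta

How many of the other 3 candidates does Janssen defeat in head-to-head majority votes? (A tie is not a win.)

Janssen against each rival (17 committee members):
Janssen–Park: Janssen 13–4.
Janssen vs Tanaka: 17 to 0, Janssen.
Janssen vs Gupta: 5+8+4 = 17 for Janssen, 0 for Gupta — Janssen by 17–0.
Janssen beats Park, Tanaka, Gupta — 3 pairwise wins.

3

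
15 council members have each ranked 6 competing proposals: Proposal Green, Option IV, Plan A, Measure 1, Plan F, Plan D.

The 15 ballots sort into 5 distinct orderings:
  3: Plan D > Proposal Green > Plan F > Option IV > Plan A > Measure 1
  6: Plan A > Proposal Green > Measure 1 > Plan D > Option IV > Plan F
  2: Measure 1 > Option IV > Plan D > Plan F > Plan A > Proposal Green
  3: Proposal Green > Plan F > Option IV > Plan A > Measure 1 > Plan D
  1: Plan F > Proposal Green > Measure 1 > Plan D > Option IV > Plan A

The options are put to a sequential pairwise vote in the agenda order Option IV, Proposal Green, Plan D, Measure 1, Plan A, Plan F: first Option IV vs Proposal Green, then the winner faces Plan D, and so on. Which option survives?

Round 1: Option IV vs Proposal Green — 2–13, Proposal Green advances.
Round 2: Proposal Green vs Plan D — 10–5, Proposal Green advances.
Round 3: Proposal Green vs Measure 1 — 13–2, Proposal Green advances.
Round 4: Proposal Green vs Plan A — 7–8, Plan A advances.
Round 5: Plan A vs Plan F — 6–9, Plan F advances.
The agenda winner is Plan F.

Plan F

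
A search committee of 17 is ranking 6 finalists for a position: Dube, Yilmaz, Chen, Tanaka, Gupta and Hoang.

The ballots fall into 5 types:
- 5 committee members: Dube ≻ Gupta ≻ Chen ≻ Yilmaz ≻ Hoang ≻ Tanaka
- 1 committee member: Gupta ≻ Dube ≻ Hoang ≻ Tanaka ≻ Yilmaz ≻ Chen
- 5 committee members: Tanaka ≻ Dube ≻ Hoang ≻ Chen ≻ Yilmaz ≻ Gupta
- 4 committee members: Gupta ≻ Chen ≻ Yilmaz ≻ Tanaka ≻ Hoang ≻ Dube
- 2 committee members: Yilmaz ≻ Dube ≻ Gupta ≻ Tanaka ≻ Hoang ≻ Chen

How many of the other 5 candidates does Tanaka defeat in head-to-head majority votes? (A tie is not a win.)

Tanaka against each rival (17 committee members):
Tanaka vs Dube: Tanaka is ranked higher on 5+4 = 9 ballots, Dube on 8. Tanaka wins 9–8.
Tanaka vs Yilmaz: Yilmaz, 11–6.
Tanaka–Chen: Chen 9–8.
Tanaka vs Gupta: Gupta, 12–5.
Tanaka–Hoang: Tanaka 11–6.
Tanaka beats Dube, Hoang; loses to Yilmaz, Chen, Gupta — 2 pairwise wins.

2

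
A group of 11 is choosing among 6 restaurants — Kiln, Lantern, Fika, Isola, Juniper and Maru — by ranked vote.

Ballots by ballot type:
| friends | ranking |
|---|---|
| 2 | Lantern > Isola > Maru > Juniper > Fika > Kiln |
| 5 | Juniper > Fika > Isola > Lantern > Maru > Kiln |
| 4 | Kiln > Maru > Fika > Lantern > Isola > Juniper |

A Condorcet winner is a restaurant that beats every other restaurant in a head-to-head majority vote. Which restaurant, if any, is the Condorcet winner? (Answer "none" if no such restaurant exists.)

none

Check each pair by majority over 11 ballots:
Kiln vs Lantern: 4 for Kiln, 7 for Lantern — Lantern by 7–4.
Kiln vs Fika: 4 to 7, Fika.
Kiln vs Isola: 4 to 7, Isola.
Kiln vs Juniper: 4 to 7, Juniper.
Kiln vs Maru: 4 to 7, Maru.
Lantern vs Fika: Lantern is ranked higher on 2 ballots, Fika on 9. Fika wins 9–2.
Lantern vs Isola: 6 to 5, Lantern.
Lantern vs Juniper: Lantern is ranked higher on 2+4 = 6 ballots, Juniper on 5. Lantern wins 6–5.
Lantern vs Maru: Lantern is ranked higher on 2+5 = 7 ballots, Maru on 4. Lantern wins 7–4.
Fika vs Isola: Fika preferred on 5+4 = 9 ballots; Fika wins 9–2.
Fika vs Juniper: 4 to 7, Juniper.
Fika vs Maru: Fika is ranked higher on 5 ballots, Maru on 6. Maru wins 6–5.
Isola vs Juniper: 6 to 5, Isola.
Isola vs Maru: 2+5 = 7 for Isola, 4 for Maru — Isola by 7–4.
Juniper vs Maru: Juniper is ranked higher on 5 ballots, Maru on 6. Maru wins 6–5.
No restaurant is unbeaten: Kiln loses to Lantern; Lantern loses to Fika; Fika loses to Juniper; Isola loses to Lantern; Juniper loses to Lantern; Maru loses to Lantern. In particular Lantern beats Juniper beats Fika beats Lantern is a majority cycle — no Condorcet winner exists.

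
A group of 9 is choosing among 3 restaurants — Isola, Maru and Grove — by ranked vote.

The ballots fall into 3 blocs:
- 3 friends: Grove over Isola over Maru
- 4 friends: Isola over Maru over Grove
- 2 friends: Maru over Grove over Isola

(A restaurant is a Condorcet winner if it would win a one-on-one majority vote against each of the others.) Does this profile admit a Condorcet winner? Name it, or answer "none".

Check each pair by majority over 9 ballots:
Isola vs Maru: Isola, 7–2.
Isola–Grove: Grove 5–4.
Maru vs Grove: Maru, 6–3.
No restaurant is unbeaten: Isola loses to Grove; Maru loses to Isola; Grove loses to Maru. In particular Isola → Maru → Grove → Isola is a majority cycle — no Condorcet winner exists.

none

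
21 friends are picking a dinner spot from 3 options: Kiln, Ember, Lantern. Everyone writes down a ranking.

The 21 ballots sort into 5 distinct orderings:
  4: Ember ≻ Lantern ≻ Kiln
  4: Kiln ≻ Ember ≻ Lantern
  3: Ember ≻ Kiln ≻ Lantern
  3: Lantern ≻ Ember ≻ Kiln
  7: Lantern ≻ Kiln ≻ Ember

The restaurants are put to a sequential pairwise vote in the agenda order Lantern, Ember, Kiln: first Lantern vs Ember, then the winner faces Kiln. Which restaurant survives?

Kiln

Round 1: Lantern vs Ember — 10–11, Ember advances.
Round 2: Ember vs Kiln — 10–11, Kiln advances.
The agenda winner is Kiln.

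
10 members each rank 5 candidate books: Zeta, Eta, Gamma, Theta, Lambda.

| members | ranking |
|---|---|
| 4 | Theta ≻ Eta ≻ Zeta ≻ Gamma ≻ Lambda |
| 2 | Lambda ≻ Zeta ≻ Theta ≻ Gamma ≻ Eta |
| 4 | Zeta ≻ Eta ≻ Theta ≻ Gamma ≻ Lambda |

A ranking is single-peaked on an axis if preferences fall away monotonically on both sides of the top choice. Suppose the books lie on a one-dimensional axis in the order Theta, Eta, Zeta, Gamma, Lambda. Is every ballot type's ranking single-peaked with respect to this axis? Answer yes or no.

Axis positions: Theta=1, Eta=2, Zeta=3, Gamma=4, Lambda=5.
Ballot type 1 (peak Theta at position 1): ranking walks positions 1-2-3-4-5, expanding outward from the peak — single-peaked.
Ballot type 2: ranking walks positions 5-3-1-4-2; Zeta is ranked above Gamma even though Gamma lies between Zeta and the peak Lambda on the axis — preferences dip and rise again. Not single-peaked.
Ballot type 3 (peak Zeta at position 3): ranking walks positions 3-2-1-4-5, expanding outward from the peak — single-peaked.
Ballot type 2 violates single-peakedness, so the profile is not single-peaked on this axis.

no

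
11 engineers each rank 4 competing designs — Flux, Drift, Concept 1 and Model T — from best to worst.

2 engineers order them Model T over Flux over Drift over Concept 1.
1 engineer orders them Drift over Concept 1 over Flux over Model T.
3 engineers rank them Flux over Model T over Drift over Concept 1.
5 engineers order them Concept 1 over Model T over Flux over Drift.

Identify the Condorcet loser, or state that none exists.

none

Pairwise majorities:
Flux–Drift: Flux 10–1.
Flux vs Concept 1: 2+3 = 5 for Flux, 6 for Concept 1 — Concept 1 by 6–5.
Flux vs Model T: Model T, 7–4.
Drift vs Concept 1: 6 to 5, Drift.
Drift vs Model T: Drift is ranked higher on 1 ballot, Model T on 10. Model T wins 10–1.
Concept 1 vs Model T: 1+5 = 6 for Concept 1, 5 for Model T — Concept 1 by 6–5.
Each design has at least one pairwise win (Flux beats Drift; Drift beats Concept 1; Concept 1 beats Flux; Model T beats Flux) — no Condorcet loser.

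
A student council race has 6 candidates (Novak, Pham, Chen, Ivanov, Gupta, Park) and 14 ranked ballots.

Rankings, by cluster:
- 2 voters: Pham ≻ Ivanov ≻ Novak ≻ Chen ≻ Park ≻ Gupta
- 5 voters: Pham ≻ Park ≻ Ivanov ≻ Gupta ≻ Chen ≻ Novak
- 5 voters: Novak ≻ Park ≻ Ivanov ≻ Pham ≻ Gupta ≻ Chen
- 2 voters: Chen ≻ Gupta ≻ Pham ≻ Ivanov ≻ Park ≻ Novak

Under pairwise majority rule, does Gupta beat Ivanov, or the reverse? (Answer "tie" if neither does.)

Ivanov

Ballots ranking Gupta above Ivanov: 2.
Ballots ranking Ivanov above Gupta: 14 − 2 = 12.
Ivanov wins the head-to-head 12–2.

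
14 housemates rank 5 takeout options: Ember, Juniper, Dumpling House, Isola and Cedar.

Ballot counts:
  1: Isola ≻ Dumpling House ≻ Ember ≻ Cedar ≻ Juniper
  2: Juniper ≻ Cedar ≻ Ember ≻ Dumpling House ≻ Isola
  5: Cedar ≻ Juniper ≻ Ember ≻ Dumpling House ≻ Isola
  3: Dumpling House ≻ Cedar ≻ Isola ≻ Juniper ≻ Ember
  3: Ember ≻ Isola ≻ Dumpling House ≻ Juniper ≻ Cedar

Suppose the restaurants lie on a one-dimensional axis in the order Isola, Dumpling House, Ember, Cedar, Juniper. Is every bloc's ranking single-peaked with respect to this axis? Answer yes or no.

Axis positions: Isola=1, Dumpling House=2, Ember=3, Cedar=4, Juniper=5.
Bloc 1 (peak Isola at position 1): ranking walks positions 1-2-3-4-5, expanding outward from the peak — single-peaked.
Bloc 2 (peak Juniper at position 5): ranking walks positions 5-4-3-2-1, expanding outward from the peak — single-peaked.
Bloc 3 (peak Cedar at position 4): ranking walks positions 4-5-3-2-1, expanding outward from the peak — single-peaked.
Bloc 4: ranking walks positions 2-4-1-5-3; Cedar is ranked above Ember even though Ember lies between Cedar and the peak Dumpling House on the axis — preferences dip and rise again. Not single-peaked.
Bloc 5: ranking walks positions 3-1-2-5-4; Isola is ranked above Dumpling House even though Dumpling House lies between Isola and the peak Ember on the axis — preferences dip and rise again. Not single-peaked.
Bloc 4 violates single-peakedness, so the profile is not single-peaked on this axis.

no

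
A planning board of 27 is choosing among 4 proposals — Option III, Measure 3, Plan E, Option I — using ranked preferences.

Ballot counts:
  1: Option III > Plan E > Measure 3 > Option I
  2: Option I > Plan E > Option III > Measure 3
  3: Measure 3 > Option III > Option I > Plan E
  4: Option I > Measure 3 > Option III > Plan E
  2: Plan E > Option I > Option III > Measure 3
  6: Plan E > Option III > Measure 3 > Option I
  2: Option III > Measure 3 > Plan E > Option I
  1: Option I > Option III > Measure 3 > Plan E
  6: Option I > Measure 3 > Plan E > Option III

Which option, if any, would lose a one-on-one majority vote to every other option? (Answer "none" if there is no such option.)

Head-to-head results (27 council members):
Option III vs Measure 3: 1+2+2+6+2+1 = 14 for Option III, 13 for Measure 3 — Option III by 14–13.
Option III vs Plan E: 1+3+4+2+1 = 11 for Option III, 16 for Plan E — Plan E by 16–11.
Option III vs Option I: Option III is ranked higher on 1+3+6+2 = 12 ballots, Option I on 15. Option I wins 15–12.
Measure 3 vs Plan E: Measure 3 is ranked higher on 3+4+2+1+6 = 16 ballots, Plan E on 11. Measure 3 wins 16–11.
Measure 3 vs Option I: Measure 3 is ranked higher on 1+3+6+2 = 12 ballots, Option I on 15. Option I wins 15–12.
Plan E vs Option I: Option I, 16–11.
No option is winless: Option III beats Measure 3; Measure 3 beats Plan E; Plan E beats Option III; Option I beats Option III. There is no Condorcet loser.

none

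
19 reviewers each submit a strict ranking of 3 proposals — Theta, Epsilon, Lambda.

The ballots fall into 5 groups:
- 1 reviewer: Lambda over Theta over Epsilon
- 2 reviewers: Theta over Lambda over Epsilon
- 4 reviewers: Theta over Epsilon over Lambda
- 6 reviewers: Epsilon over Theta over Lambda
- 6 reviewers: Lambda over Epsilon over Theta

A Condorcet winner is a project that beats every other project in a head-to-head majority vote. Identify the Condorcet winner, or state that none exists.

Epsilon

Check each pair by majority over 19 ballots:
Theta vs Epsilon: Theta preferred on 1+2+4 = 7 ballots; Epsilon wins 12–7.
Theta vs Lambda: 2+4+6 = 12 for Theta, 7 for Lambda — Theta by 12–7.
Epsilon vs Lambda: 4+6 = 10 for Epsilon, 9 for Lambda — Epsilon by 10–9.
Only Epsilon has no losses; Epsilon is the Condorcet winner.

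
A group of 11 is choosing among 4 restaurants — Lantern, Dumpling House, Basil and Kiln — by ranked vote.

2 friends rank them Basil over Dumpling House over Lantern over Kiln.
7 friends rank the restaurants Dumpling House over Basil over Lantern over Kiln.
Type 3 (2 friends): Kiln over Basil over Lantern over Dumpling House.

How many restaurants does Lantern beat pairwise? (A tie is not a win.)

1

Lantern against each rival (11 friends):
Lantern vs Dumpling House: 2 to 9, Dumpling House.
Lantern vs Basil: 0 for Lantern, 11 for Basil — Basil by 11–0.
Lantern–Kiln: Lantern 9–2.
Lantern beats Kiln; loses to Dumpling House, Basil — 1 pairwise win.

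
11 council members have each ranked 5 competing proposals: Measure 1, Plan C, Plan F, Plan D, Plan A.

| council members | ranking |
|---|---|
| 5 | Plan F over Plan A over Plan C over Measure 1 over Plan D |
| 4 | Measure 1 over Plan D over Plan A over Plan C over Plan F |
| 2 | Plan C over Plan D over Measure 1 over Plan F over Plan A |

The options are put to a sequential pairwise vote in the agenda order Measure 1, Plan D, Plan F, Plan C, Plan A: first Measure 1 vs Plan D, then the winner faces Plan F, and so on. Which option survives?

Plan A

Round 1: Measure 1 vs Plan D — 9–2, Measure 1 advances.
Round 2: Measure 1 vs Plan F — 6–5, Measure 1 advances.
Round 3: Measure 1 vs Plan C — 4–7, Plan C advances.
Round 4: Plan C vs Plan A — 2–9, Plan A advances.
The agenda winner is Plan A.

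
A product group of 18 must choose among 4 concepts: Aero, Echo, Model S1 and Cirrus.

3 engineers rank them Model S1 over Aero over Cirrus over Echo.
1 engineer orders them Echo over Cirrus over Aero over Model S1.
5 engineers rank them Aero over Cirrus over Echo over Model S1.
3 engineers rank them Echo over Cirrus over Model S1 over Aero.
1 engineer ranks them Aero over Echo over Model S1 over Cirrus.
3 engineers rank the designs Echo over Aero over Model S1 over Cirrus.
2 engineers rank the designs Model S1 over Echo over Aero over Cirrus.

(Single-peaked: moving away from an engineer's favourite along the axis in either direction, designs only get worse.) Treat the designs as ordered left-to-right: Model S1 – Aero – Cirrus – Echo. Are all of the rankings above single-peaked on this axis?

Axis positions: Model S1=1, Aero=2, Cirrus=3, Echo=4.
Type 1 (peak Model S1 at position 1): ranking walks positions 1-2-3-4, expanding outward from the peak — single-peaked.
Type 2 (peak Echo at position 4): ranking walks positions 4-3-2-1, expanding outward from the peak — single-peaked.
Type 3 (peak Aero at position 2): ranking walks positions 2-3-4-1, expanding outward from the peak — single-peaked.
Type 4: ranking walks positions 4-3-1-2; Model S1 is ranked above Aero even though Aero lies between Model S1 and the peak Echo on the axis — preferences dip and rise again. Not single-peaked.
Type 5: ranking walks positions 2-4-1-3; Echo is ranked above Cirrus even though Cirrus lies between Echo and the peak Aero on the axis — preferences dip and rise again. Not single-peaked.
Type 6: ranking walks positions 4-2-1-3; Aero is ranked above Cirrus even though Cirrus lies between Aero and the peak Echo on the axis — preferences dip and rise again. Not single-peaked.
Type 7: ranking walks positions 1-4-2-3; Echo is ranked above Aero even though Aero lies between Echo and the peak Model S1 on the axis — preferences dip and rise again. Not single-peaked.
Type 4 violates single-peakedness, so the profile is not single-peaked on this axis.

no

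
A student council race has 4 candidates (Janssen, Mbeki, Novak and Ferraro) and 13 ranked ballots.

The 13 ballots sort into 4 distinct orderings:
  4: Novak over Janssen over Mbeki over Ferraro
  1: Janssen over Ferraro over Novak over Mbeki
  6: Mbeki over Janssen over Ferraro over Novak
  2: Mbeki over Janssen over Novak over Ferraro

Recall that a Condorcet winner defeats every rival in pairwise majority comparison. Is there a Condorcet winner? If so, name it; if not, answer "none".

Mbeki

Head-to-head results (13 voters):
Janssen vs Mbeki: Mbeki wins 8–5.
Janssen vs Novak: Janssen wins 9–4.
Janssen vs Ferraro: Janssen wins 13–0.
Mbeki–Novak: Mbeki 8–5.
Mbeki vs Ferraro: Mbeki wins 12–1.
Novak–Ferraro: Ferraro 7–6.
Mbeki wins every pairwise contest, so Mbeki is the Condorcet winner.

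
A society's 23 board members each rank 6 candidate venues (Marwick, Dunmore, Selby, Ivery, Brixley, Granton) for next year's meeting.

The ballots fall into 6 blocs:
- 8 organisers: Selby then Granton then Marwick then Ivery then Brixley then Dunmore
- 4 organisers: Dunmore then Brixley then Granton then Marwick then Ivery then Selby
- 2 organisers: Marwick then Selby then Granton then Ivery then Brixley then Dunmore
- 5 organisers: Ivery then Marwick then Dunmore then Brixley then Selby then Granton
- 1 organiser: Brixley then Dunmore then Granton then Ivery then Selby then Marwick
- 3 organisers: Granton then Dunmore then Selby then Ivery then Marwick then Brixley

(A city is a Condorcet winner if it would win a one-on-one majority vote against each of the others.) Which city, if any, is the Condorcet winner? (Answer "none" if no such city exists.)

none

Check each pair by majority over 23 ballots:
Marwick vs Dunmore: 8+2+5 = 15 for Marwick, 8 for Dunmore — Marwick by 15–8.
Marwick vs Selby: Selby wins 12–11.
Marwick vs Ivery: 14 to 9, Marwick.
Marwick vs Brixley: Marwick, 18–5.
Marwick vs Granton: Granton, 16–7.
Dunmore vs Selby: 4+5+1+3 = 13 for Dunmore, 10 for Selby — Dunmore by 13–10.
Dunmore vs Ivery: Ivery wins 15–8.
Dunmore vs Brixley: Dunmore, 12–11.
Dunmore vs Granton: 4+5+1 = 10 for Dunmore, 13 for Granton — Granton by 13–10.
Selby vs Ivery: Selby is ranked higher on 8+2+3 = 13 ballots, Ivery on 10. Selby wins 13–10.
Selby vs Brixley: 8+2+3 = 13 for Selby, 10 for Brixley — Selby by 13–10.
Selby vs Granton: Selby, 15–8.
Ivery vs Brixley: Ivery is ranked higher on 8+2+5+3 = 18 ballots, Brixley on 5. Ivery wins 18–5.
Ivery vs Granton: Granton, 18–5.
Brixley vs Granton: Granton, 13–10.
Each city drops at least one matchup (Marwick loses to Selby; Dunmore loses to Marwick; Selby loses to Dunmore; Ivery loses to Marwick; Brixley loses to Marwick; Granton loses to Selby); the cycle Marwick beats Dunmore beats Selby beats Marwick rules out a Condorcet winner.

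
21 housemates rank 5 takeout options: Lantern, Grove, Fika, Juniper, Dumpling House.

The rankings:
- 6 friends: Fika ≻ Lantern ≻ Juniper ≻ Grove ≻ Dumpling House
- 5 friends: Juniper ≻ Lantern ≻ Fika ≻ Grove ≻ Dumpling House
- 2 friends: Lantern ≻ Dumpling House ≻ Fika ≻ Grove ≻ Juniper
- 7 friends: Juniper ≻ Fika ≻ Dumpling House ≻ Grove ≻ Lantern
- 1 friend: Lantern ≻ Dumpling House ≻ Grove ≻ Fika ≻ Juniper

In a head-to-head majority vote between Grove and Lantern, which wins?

Ballots ranking Grove above Lantern: 7.
Ballots ranking Lantern above Grove: 21 − 7 = 14.
Lantern wins the head-to-head 14–7.

Lantern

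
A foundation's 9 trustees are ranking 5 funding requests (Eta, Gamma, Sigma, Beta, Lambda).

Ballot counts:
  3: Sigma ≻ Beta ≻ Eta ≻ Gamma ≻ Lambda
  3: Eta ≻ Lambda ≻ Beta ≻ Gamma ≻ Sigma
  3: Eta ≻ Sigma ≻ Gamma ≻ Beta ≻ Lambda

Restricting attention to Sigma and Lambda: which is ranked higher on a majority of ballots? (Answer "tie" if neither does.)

Ballots ranking Sigma above Lambda: 3 + 3 = 6.
Ballots ranking Lambda above Sigma: 9 − 6 = 3.
Sigma wins the head-to-head 6–3.

Sigma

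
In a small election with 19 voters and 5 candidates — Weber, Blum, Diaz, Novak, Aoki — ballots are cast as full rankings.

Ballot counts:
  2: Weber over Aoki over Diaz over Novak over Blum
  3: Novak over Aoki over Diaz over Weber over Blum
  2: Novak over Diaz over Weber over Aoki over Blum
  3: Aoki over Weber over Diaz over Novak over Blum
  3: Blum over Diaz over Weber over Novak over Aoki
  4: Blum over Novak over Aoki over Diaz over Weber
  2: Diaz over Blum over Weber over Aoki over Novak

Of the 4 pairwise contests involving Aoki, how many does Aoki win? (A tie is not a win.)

Aoki against each rival (19 voters):
Aoki vs Weber: Aoki wins 10–9.
Aoki vs Blum: Aoki, 10–9.
Aoki vs Diaz: Aoki preferred on 2+3+3+4 = 12 ballots; Aoki wins 12–7.
Aoki vs Novak: Novak wins 12–7.
Aoki beats Weber, Blum, Diaz; loses to Novak — 3 pairwise wins.

3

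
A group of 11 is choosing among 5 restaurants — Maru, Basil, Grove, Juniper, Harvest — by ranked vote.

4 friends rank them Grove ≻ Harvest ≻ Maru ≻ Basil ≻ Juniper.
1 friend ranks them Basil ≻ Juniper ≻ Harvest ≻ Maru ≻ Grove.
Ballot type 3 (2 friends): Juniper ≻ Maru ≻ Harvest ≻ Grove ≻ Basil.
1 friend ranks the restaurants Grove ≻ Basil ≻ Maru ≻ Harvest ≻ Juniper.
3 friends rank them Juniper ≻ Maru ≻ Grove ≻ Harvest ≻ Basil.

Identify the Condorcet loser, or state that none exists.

Head-to-head results (11 friends):
Maru vs Basil: Maru is ranked higher on 4+2+3 = 9 ballots, Basil on 2. Maru wins 9–2.
Maru vs Grove: 6 to 5, Maru.
Maru vs Juniper: Maru is ranked higher on 4+1 = 5 ballots, Juniper on 6. Juniper wins 6–5.
Maru vs Harvest: 6 to 5, Maru.
Basil vs Grove: 1 to 10, Grove.
Basil vs Juniper: Basil wins 6–5.
Basil vs Harvest: Basil preferred on 1+1 = 2 ballots; Harvest wins 9–2.
Grove–Juniper: Juniper 6–5.
Grove vs Harvest: Grove is ranked higher on 4+1+3 = 8 ballots, Harvest on 3. Grove wins 8–3.
Juniper–Harvest: Juniper 6–5.
No restaurant is winless: Maru beats Basil; Basil beats Juniper; Grove beats Basil; Juniper beats Maru; Harvest beats Basil. There is no Condorcet loser.

none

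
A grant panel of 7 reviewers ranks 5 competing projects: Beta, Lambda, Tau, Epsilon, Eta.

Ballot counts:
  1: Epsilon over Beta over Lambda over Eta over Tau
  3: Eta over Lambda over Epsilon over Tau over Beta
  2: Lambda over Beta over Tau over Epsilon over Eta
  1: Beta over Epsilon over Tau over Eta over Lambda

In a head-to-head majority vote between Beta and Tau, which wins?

Ballots ranking Beta above Tau: 1 + 2 + 1 = 4.
Ballots ranking Tau above Beta: 7 − 4 = 3.
Beta wins the head-to-head 4–3.

Beta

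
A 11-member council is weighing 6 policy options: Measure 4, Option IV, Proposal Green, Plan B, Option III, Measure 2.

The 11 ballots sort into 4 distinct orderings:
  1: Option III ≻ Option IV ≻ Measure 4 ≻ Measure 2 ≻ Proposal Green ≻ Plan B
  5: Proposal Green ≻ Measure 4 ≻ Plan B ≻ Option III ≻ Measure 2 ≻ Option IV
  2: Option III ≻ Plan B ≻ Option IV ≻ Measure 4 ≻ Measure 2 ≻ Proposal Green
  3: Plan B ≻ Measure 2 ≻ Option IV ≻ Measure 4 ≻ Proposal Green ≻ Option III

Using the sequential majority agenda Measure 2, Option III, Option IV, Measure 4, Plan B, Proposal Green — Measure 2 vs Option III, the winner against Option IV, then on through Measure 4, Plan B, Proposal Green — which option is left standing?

Round 1: Measure 2 vs Option III — 3–8, Option III advances.
Round 2: Option III vs Option IV — 8–3, Option III advances.
Round 3: Option III vs Measure 4 — 3–8, Measure 4 advances.
Round 4: Measure 4 vs Plan B — 6–5, Measure 4 advances.
Round 5: Measure 4 vs Proposal Green — 6–5, Measure 4 advances.
Measure 4 survives the agenda.

Measure 4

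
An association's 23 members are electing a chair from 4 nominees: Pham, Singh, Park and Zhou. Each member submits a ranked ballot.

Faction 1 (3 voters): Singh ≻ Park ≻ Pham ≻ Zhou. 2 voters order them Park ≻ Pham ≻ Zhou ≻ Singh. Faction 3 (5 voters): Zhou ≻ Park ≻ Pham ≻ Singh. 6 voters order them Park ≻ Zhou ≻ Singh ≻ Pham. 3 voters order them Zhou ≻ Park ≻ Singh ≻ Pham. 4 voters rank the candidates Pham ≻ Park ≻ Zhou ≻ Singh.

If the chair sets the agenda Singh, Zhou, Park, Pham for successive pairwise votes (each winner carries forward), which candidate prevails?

Round 1: Singh vs Zhou — 3–20, Zhou advances.
Round 2: Zhou vs Park — 8–15, Park advances.
Round 3: Park vs Pham — 19–4, Park advances.
The agenda winner is Park.

Park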